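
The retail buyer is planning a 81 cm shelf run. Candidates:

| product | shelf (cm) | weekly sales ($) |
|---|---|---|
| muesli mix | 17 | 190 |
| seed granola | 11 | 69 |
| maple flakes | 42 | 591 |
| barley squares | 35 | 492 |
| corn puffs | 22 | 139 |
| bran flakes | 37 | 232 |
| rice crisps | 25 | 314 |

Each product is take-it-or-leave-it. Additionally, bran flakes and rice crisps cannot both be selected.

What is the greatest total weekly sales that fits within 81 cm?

1083

The ratio ordering already packs tightly: maple flakes + barley squares, 77 cm, 1083.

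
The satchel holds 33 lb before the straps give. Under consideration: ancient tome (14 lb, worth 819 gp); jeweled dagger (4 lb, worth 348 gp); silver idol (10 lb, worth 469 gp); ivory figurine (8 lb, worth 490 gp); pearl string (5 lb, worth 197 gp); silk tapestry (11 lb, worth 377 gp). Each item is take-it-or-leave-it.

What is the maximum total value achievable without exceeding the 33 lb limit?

Best packing: ancient tome + jeweled dagger + ivory figurine + pearl string — 31 lb, 1854 total.

1854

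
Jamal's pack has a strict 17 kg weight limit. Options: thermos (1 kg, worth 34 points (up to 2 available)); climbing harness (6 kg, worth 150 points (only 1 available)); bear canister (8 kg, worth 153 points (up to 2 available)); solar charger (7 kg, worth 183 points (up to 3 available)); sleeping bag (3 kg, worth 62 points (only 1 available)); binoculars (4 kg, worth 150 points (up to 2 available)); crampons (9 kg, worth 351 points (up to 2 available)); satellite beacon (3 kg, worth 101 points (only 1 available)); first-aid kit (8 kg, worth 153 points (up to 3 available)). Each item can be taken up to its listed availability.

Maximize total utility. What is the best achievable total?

651

Density check — crampons 39.00, binoculars 37.50, thermos 34.00 are the best per kg.
The ratio ordering already packs tightly: 2×binoculars + crampons, 17 kg, 651.
Nothing else within 17 kg beats 651.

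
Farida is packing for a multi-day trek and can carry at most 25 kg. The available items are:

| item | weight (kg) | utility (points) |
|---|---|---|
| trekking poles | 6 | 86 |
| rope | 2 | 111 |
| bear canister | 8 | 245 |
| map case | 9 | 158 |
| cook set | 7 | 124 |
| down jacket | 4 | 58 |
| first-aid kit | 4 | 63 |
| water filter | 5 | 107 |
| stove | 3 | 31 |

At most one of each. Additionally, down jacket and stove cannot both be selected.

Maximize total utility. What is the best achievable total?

621

Ranking by ratio (utility/kg): rope 55.50, bear canister 30.62, water filter 21.40.
A density-first pass picks rope + bear canister + cook set + water filter + stove — 618 at 25 kg.
Dropping cook set and stove frees 10 kg; slotting in map case (9 kg) lifts the total to 621 at 24 kg.
That's the maximum — no feasible swap from here does better than 621.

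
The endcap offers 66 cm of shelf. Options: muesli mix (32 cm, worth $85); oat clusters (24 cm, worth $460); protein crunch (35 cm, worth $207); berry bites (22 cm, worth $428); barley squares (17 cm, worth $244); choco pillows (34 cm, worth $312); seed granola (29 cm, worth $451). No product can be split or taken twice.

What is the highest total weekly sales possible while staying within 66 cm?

1132

The ratio ordering already packs tightly: oat clusters + berry bites + barley squares, 63 cm, 1132.
Every other selection either busts 66 cm or fails to beat 1132.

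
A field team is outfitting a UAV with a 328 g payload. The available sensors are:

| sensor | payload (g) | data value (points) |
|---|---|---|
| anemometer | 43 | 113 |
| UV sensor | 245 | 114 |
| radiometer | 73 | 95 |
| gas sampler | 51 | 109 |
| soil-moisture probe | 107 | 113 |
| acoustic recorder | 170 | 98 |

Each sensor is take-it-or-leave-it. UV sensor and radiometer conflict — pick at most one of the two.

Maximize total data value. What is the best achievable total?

430

Anemometer + radiometer + gas sampler + soil-moisture probe uses 274 of the 328 g and totals 430.
No other feasible combination exceeds 430.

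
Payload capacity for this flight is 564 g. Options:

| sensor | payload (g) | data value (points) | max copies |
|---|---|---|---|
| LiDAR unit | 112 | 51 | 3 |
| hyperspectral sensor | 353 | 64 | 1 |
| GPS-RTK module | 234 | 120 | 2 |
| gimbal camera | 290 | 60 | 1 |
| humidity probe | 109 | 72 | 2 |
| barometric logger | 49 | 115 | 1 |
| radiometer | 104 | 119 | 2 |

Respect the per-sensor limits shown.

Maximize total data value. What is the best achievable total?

Density check — barometric logger 2.35, radiometer 1.14, humidity probe 0.66 are the best per g.
The ratio ordering already packs tightly: 2×humidity probe + barometric logger + 2×radiometer, 475 g, 497.

497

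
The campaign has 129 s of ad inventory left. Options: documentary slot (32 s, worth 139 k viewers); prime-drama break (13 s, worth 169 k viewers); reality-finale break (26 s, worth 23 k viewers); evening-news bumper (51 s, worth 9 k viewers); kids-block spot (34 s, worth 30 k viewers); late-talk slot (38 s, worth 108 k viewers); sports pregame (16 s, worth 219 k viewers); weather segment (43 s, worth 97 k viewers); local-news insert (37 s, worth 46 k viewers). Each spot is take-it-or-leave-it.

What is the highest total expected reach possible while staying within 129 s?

658

Ranking by ratio (expected reach/s): sports pregame 13.69, prime-drama break 13.00, documentary slot 4.34.
Taking documentary slot + prime-drama break + reality-finale break + late-talk slot + sports pregame: 125 s used, 658 in expected reach.
That's the maximum — no swap from here does better than 658.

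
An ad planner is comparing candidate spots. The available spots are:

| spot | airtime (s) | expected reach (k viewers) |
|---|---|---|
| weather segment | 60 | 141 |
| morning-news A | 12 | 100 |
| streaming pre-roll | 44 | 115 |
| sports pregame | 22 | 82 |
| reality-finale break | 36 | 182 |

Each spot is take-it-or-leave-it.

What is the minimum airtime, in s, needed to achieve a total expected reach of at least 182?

Look for the lowest-airtime combination reaching 182.
morning-news A + sports pregame reaches 182 using 34 s.
No combination under 34 s hits 182.

34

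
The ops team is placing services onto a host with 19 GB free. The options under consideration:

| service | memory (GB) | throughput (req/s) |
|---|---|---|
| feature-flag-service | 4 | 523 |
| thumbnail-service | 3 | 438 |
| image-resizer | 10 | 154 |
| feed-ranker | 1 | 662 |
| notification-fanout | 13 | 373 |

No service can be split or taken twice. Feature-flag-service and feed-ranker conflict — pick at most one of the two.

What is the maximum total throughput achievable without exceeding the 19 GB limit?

1473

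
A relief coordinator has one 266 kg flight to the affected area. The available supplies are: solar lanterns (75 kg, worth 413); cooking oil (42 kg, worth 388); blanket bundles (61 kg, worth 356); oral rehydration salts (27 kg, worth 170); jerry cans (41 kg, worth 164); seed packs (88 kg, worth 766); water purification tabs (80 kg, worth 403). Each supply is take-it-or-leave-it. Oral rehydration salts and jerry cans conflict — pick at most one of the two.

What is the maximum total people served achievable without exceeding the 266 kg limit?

1923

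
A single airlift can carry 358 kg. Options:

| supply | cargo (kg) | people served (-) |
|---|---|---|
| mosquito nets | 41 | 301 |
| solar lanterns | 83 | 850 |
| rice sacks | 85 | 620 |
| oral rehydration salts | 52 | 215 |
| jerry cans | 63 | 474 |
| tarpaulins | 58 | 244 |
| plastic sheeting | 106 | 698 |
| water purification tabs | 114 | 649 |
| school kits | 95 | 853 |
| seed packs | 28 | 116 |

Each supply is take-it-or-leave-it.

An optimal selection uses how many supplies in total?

5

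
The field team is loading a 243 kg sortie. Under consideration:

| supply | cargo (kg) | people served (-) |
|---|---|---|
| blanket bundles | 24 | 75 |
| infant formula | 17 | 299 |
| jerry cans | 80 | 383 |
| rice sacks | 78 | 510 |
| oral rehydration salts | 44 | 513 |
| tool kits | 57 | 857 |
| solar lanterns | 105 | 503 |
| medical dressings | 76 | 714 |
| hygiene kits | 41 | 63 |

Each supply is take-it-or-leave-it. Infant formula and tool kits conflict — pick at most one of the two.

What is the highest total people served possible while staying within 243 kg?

Blanket bundles + oral rehydration salts + tool kits + medical dressings + hygiene kits uses 242 of the 243 kg and totals 2222.
That's the maximum — no feasible swap from here does better than 2222.

2222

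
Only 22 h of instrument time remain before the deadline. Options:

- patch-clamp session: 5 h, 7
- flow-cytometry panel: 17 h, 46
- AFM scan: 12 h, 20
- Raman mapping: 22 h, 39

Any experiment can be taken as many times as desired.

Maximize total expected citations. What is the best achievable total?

The ratio ordering already packs tightly: patch-clamp session + flow-cytometry panel, 22 h, 53.

53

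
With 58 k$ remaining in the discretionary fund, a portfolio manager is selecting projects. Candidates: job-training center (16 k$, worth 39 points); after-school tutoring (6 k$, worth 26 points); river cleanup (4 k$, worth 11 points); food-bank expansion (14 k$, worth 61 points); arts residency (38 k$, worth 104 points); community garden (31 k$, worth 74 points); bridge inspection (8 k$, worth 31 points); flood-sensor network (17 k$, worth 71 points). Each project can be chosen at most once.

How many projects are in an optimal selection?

5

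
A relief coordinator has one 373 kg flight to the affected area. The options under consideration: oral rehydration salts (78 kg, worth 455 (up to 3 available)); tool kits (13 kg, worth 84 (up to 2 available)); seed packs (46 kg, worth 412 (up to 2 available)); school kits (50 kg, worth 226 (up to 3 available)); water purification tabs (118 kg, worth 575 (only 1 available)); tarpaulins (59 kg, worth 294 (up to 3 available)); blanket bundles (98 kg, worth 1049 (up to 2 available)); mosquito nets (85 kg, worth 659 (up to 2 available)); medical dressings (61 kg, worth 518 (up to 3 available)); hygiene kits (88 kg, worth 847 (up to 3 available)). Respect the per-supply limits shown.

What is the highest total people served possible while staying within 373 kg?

Taking 2×blanket bundles + 2×hygiene kits: 372 kg used, 3792 in people served.
No other feasible combination exceeds 3792.

3792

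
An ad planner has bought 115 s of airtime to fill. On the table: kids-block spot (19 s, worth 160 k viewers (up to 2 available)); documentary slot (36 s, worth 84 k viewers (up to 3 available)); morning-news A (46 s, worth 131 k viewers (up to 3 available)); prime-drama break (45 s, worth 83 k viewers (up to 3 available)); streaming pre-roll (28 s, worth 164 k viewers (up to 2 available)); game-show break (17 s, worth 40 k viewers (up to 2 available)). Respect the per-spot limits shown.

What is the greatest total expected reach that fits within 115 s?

Density check — kids-block spot 8.42, streaming pre-roll 5.86, morning-news A 2.85 are the best per s.
Taking 2×kids-block spot + 2×streaming pre-roll + game-show break: 111 s used, 688 in expected reach.

688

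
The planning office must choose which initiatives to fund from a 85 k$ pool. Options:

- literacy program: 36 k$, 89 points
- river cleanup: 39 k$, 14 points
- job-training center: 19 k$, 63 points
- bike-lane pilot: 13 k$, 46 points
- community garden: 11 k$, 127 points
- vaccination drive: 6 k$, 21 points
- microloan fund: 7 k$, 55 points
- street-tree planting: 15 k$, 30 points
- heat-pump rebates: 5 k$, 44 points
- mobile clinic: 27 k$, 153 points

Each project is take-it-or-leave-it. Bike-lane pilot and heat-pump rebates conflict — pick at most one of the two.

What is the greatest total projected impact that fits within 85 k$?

Density check — community garden 11.55, heat-pump rebates 8.80, microloan fund 7.86, mobile clinic 5.67 are the best per k$.
Taking job-training center + community garden + microloan fund + street-tree planting + heat-pump rebates + mobile clinic: 84 k$ used, 472 in projected impact.
An exhaustive check of the 1024 subsets confirms 472.

472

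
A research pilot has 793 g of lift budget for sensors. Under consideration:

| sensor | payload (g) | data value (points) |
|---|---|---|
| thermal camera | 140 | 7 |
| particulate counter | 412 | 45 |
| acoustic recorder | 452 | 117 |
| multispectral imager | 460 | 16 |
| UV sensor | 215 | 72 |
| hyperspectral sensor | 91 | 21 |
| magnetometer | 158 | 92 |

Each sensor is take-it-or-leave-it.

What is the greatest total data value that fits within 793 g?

230

Density check — magnetometer 0.58, UV sensor 0.33, acoustic recorder 0.26, hyperspectral sensor 0.23 are the best per g.
Greedy by ratio would take thermal camera + UV sensor + hyperspectral sensor + magnetometer: 604 g used, total 192.
The 355 g tied up in thermal camera and UV sensor is better spent on acoustic recorder — total rises to 230 (701 g).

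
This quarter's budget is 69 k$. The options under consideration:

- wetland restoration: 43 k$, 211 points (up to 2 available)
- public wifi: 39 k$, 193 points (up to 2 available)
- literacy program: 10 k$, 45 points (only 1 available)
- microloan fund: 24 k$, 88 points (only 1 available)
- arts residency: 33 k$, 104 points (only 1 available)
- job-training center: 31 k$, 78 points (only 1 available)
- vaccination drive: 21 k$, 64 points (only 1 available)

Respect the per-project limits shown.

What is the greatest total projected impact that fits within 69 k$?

A density-first pass picks public wifi + literacy program — 238 at 49 k$.
Dropping public wifi and literacy program frees 49 k$; slotting in wetland restoration + microloan fund (67 k$) lifts the total to 299 at 67 k$.
The spare 2 k$ is too small for any remaining project, and no exchange beats 299.

299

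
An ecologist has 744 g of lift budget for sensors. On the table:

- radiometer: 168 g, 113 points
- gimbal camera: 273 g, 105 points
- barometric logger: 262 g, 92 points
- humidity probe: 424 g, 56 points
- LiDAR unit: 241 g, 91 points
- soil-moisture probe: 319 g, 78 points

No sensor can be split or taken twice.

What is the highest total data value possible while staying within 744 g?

By data value per g: radiometer 0.67, gimbal camera 0.38, LiDAR unit 0.38 lead.
Greedy by ratio would take radiometer + gimbal camera + LiDAR unit: 682 g used, total 309.
The 241 g tied up in LiDAR unit is better spent on barometric logger — total rises to 310 (703 g).

310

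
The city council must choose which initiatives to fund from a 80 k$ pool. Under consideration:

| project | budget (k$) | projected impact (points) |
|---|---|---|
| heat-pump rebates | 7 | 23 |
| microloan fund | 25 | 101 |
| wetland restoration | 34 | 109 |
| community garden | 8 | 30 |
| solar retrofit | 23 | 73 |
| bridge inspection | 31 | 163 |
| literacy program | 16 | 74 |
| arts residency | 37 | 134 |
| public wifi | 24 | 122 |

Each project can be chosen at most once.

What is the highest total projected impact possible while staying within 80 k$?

389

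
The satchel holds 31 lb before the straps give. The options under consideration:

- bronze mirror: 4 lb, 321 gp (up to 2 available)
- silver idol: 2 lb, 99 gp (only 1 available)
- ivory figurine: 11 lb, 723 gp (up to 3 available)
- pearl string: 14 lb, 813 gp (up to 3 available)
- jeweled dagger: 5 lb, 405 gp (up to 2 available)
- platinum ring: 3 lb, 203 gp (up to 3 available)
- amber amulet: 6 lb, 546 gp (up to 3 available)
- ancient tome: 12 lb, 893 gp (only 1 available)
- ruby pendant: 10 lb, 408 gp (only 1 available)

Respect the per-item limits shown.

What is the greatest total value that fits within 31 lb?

2685

Taking the top-ratio items first gives 2×jeweled dagger + platinum ring + 3×amber amulet for 2651 (31 lb).
The 8 lb tied up in jeweled dagger and platinum ring is better spent on 2×bronze mirror — total rises to 2685 (31 lb).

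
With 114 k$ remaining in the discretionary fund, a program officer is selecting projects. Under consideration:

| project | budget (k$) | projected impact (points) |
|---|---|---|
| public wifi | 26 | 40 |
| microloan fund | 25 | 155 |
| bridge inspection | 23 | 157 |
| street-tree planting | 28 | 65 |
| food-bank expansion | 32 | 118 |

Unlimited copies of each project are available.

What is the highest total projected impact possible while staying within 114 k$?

628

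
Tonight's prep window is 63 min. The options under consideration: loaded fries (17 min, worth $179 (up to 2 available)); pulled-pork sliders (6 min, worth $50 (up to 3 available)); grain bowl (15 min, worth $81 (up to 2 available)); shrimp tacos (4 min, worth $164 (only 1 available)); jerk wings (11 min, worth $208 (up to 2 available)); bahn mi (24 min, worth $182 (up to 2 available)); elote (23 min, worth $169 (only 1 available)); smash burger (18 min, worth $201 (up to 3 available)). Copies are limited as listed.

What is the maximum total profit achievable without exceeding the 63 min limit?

982

The ratio ordering already packs tightly: shrimp tacos + 2×jerk wings + 2×smash burger, 62 min, 982.
Nothing else within 63 min beats 982.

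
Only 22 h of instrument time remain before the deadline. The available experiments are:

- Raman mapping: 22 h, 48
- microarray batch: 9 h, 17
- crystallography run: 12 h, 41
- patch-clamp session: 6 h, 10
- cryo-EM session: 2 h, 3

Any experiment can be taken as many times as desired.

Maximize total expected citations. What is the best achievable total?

58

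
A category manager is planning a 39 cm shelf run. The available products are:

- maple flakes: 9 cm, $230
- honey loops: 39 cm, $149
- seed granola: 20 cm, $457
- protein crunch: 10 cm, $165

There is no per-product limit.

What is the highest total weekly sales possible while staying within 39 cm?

920

The ratio ordering already packs tightly: 4×maple flakes, 36 cm, 920.
The spare 3 cm is too small for any remaining product, and no exchange beats 920.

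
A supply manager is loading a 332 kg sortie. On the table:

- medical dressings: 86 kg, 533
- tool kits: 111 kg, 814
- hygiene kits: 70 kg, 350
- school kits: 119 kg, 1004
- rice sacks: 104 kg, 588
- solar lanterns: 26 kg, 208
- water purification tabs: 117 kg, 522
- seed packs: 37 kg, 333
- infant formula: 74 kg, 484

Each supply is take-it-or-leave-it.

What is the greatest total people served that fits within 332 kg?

2510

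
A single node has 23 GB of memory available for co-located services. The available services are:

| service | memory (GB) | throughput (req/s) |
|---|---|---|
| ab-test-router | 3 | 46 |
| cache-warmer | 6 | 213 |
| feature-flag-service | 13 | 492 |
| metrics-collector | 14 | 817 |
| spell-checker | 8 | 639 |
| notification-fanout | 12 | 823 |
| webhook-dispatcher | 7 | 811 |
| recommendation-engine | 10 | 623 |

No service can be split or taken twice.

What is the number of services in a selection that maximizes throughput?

3

Best achievable throughput is 1680.
For example ab-test-router + notification-fanout + webhook-dispatcher achieves it, using 22 GB.
All optima have 3 services.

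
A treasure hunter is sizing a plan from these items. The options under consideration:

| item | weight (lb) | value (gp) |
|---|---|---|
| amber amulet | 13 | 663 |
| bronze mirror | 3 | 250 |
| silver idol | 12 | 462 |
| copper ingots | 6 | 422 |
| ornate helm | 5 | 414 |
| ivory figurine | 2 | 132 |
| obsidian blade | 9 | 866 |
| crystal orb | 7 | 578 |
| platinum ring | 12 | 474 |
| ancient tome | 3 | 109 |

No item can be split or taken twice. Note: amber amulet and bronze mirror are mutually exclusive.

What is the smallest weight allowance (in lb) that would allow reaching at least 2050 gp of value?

24

Need the lightest bundle worth ≥ 2050.
bronze mirror + ornate helm + obsidian blade + crystal orb: 2108 value at 24 lb.
Below 24 lb the best achievable stays under 2050.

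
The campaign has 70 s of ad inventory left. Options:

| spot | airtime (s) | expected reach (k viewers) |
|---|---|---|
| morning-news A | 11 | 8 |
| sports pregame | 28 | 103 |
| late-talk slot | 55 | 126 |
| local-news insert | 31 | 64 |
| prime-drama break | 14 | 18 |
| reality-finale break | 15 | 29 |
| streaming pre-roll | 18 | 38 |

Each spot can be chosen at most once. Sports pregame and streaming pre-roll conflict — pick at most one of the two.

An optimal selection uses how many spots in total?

Best achievable expected reach is 175.
morning-news A + sports pregame + local-news insert hits 175 at 70 s.
Any selection reaching 175 contains exactly 3 spots.

3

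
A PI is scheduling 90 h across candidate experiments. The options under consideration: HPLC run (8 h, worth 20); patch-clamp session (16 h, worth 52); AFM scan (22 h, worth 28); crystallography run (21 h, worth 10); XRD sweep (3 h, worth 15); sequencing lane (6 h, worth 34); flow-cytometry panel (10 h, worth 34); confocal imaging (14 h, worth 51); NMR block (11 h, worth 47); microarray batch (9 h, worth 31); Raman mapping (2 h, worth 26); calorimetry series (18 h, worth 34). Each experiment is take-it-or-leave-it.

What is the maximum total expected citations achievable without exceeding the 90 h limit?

324

Ranking by ratio (expected citations/h): Raman mapping 13.00, sequencing lane 5.67, XRD sweep 5.00, NMR block 4.27.
A density-first pass picks HPLC run + patch-clamp session + XRD sweep + sequencing lane + flow-cytometry panel + confocal imaging + NMR block + microarray batch + Raman mapping — 310 at 79 h.
The 8 h tied up in HPLC run is better spent on calorimetry series — total rises to 324 (89 h).
No other feasible combination exceeds 324.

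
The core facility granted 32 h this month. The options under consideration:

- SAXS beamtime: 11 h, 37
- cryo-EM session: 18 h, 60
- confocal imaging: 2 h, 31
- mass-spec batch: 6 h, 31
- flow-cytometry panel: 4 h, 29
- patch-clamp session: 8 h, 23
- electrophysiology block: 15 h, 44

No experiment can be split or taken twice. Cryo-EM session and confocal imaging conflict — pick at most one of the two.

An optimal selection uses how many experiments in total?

5

The maximum expected citations within 32 h is 151.
For example SAXS beamtime + confocal imaging + mass-spec batch + flow-cytometry panel + patch-clamp session achieves it, using 31 h.
All optima have 5 experiments.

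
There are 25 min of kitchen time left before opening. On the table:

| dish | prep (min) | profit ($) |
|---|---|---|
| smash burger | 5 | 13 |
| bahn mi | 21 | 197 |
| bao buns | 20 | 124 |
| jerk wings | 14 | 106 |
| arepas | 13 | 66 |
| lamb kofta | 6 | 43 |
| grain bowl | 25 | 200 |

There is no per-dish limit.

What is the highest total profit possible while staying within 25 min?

200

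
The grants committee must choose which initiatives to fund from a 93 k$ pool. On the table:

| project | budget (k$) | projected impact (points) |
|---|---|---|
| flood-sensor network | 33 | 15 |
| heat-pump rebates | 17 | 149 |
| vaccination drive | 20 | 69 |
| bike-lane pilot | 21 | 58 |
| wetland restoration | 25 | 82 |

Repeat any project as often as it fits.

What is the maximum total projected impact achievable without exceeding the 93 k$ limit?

745

Best packing: 5×heat-pump rebates — 85 k$, 745 total.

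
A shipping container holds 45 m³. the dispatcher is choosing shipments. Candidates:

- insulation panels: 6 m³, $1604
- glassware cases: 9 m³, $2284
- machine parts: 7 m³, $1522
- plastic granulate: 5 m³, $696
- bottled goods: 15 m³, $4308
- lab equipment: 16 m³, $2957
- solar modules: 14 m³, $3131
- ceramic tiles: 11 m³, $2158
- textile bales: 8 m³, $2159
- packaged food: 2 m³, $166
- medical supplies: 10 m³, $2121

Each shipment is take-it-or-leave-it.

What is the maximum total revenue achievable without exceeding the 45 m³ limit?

11877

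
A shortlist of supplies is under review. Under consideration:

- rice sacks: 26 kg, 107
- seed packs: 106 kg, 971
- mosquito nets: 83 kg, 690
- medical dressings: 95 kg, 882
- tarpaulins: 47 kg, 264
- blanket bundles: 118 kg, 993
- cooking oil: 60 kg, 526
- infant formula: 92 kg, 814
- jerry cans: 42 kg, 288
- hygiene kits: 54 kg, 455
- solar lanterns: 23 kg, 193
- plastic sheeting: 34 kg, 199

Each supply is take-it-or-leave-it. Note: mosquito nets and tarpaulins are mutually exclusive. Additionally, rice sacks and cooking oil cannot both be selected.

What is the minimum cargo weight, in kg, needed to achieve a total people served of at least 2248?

Minimise kg subject to total people served ≥ 2248.
seed packs + medical dressings + hygiene kits reaches 2308 using 255 kg.
Any bundle with less than 255 kg falls short of 2248.

255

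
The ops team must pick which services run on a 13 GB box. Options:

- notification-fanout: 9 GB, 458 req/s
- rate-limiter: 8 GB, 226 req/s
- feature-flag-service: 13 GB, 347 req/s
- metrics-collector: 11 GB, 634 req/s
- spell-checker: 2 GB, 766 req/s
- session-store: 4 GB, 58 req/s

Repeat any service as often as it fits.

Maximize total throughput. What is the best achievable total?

4596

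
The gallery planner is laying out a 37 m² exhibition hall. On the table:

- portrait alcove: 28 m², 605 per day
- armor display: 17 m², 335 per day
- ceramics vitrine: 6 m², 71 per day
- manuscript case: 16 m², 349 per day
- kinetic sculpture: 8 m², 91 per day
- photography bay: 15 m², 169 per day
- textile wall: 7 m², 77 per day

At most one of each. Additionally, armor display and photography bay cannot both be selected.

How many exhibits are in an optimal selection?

2

Optimal total is 696.
One optimal bundle: portrait alcove + kinetic sculpture (36 m²).
Any selection reaching 696 contains exactly 2 exhibits.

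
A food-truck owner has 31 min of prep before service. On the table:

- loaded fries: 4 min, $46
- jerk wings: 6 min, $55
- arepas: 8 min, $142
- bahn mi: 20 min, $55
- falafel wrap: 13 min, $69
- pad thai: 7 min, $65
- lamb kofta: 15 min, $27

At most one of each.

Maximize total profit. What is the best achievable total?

Density check — arepas 17.75, loaded fries 11.50, pad thai 9.29, jerk wings 9.17 are the best per min.
Filling by ratio: loaded fries + jerk wings + arepas + pad thai for 308, with 6 min left unused.
Replace pad thai with falafel wrap: the trade gains 4 net, giving 312 at 31 min.
That's the maximum — no swap from here does better than 312.

312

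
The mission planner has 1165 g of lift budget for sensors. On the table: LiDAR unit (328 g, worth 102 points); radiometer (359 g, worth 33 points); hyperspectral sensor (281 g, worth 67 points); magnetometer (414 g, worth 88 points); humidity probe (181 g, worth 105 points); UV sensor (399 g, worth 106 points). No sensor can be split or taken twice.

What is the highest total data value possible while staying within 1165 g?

313

Best packing: LiDAR unit + humidity probe + UV sensor — 908 g, 313 total.
That's the maximum — no swap from here does better than 313.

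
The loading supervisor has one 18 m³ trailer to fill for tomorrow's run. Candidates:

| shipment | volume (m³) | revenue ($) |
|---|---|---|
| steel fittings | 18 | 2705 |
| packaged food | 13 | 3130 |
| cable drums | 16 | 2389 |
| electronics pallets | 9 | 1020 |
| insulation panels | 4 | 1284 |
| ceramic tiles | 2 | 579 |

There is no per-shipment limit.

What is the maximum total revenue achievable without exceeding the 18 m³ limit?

Ranking by ratio (revenue/m³): insulation panels 321.00, ceramic tiles 289.50, packaged food 240.77.
4×insulation panels + ceramic tiles uses 18 of the 18 m³ and totals 5715.

5715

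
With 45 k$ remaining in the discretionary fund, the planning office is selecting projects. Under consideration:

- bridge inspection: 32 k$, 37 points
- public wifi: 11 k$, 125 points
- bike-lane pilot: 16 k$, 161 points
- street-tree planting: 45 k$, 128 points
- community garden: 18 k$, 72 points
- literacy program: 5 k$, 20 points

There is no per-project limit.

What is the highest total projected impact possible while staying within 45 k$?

4×public wifi uses 44 of the 45 k$ and totals 500.
No other feasible combination exceeds 500.

500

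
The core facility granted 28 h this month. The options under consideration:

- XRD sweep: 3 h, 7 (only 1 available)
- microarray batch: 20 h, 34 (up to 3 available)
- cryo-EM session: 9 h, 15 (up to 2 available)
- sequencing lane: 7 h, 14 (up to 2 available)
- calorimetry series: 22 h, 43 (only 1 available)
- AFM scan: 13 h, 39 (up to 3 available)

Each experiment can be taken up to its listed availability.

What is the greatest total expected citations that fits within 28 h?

78

2×AFM scan uses 26 of the 28 h and totals 78.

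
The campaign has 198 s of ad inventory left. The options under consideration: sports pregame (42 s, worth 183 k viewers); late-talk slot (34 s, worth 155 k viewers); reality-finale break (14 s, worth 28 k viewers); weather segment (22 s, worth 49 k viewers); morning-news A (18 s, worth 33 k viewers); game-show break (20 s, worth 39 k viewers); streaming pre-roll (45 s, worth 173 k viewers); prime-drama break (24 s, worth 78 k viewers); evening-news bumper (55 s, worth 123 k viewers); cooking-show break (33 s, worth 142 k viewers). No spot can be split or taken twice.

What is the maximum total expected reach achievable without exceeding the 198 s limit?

770

By expected reach per s: late-talk slot 4.56, sports pregame 4.36, cooking-show break 4.30, streaming pre-roll 3.84 lead.
Taking the top-ratio spots first gives sports pregame + late-talk slot + reality-finale break + streaming pre-roll + prime-drama break + cooking-show break for 759 (192 s).
The 14 s tied up in reality-finale break is better spent on game-show break — total rises to 770 (198 s).
Next best is sports pregame + late-talk slot + morning-news A + streaming pre-roll + prime-drama break + cooking-show break at 764 (196 s) — short by 6.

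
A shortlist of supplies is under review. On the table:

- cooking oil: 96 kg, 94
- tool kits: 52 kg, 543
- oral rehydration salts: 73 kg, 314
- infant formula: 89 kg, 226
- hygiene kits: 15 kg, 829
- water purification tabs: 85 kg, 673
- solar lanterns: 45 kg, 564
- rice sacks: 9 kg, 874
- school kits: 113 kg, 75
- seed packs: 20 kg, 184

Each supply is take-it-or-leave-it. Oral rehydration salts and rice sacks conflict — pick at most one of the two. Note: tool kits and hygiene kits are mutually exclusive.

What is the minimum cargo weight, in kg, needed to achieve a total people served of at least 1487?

24

Minimise kg subject to total people served ≥ 1487.
hygiene kits + rice sacks reaches 1703 using 24 kg.
Any bundle with less than 24 kg falls short of 1487.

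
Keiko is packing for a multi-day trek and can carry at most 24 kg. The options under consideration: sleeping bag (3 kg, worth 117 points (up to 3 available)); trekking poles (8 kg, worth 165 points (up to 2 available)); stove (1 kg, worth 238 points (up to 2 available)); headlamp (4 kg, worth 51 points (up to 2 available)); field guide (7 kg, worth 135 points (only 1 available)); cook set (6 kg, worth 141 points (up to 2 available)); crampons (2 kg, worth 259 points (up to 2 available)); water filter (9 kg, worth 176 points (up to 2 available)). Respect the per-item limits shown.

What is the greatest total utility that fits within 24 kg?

1521

Greedy by ratio would take 3×sleeping bag + 2×stove + cook set + 2×crampons: 21 kg used, total 1486.
The 6 kg tied up in cook set is better spent on water filter — total rises to 1521 (24 kg).
Nothing else within 24 kg beats 1521.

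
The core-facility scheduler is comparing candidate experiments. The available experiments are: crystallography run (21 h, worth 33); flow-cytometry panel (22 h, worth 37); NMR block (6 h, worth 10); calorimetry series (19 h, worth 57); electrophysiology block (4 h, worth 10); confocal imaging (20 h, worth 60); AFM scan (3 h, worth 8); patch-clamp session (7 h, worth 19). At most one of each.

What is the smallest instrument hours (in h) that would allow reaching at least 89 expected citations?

31

Minimise h subject to total expected citations ≥ 89.
Taking electrophysiology block + confocal imaging + patch-clamp session gives 89 (≥ 89) for 31 h.
No combination under 31 h hits 89.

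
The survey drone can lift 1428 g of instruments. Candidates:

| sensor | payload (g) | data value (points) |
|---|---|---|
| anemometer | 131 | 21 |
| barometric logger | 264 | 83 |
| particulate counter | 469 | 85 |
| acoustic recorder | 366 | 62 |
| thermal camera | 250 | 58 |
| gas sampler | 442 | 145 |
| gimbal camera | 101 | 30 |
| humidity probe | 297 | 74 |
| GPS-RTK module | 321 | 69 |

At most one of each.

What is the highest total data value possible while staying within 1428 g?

401

The ratio heuristic lands on barometric logger + thermal camera + gas sampler + gimbal camera + humidity probe (390) but leaves 74 g idle.
Dropping thermal camera frees 250 g; slotting in GPS-RTK module (321 g) lifts the total to 401 at 1425 g.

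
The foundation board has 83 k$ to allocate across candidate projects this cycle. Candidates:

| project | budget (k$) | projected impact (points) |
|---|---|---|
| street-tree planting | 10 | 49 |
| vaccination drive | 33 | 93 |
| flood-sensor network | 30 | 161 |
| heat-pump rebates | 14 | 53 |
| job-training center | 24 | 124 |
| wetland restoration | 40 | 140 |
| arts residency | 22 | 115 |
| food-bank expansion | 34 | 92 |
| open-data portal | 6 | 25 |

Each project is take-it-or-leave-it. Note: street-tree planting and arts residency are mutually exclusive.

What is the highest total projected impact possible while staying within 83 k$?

425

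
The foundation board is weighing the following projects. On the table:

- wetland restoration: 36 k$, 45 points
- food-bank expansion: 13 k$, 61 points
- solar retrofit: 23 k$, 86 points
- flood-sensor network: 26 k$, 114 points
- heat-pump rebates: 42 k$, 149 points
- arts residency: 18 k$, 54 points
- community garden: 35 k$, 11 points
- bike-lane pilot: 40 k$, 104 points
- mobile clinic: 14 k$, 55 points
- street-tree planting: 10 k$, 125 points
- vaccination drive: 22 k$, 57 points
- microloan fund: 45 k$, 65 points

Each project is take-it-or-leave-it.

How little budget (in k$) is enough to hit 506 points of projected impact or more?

113

Look for the lowest-budget combination reaching 506.
food-bank expansion + flood-sensor network + heat-pump rebates + street-tree planting + vaccination drive reaches 506 using 113 k$.
Below 113 k$ the best achievable stays under 506.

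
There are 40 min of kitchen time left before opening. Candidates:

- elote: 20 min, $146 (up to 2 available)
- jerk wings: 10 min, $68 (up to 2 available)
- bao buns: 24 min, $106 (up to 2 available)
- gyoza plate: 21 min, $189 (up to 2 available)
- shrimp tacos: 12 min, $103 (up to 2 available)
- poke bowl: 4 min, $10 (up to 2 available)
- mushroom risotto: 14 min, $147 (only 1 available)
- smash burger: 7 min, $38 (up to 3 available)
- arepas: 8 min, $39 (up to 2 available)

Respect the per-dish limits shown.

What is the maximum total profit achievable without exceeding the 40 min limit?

353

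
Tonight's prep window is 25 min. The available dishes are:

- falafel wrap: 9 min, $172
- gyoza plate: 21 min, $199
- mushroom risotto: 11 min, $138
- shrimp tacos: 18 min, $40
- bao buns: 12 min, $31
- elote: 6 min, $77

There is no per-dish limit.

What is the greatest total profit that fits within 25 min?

2×falafel wrap + elote uses 24 of the 25 min and totals 421.
That's the maximum — no swap from here does better than 421.

421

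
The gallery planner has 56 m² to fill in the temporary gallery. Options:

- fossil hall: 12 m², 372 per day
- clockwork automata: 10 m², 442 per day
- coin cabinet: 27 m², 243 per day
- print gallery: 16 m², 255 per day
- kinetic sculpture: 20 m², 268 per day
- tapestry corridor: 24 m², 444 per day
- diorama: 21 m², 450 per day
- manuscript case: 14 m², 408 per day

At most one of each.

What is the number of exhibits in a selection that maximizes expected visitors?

Optimal total is 1490.
For example fossil hall + clockwork automata + kinetic sculpture + manuscript case achieves it, using 56 m².
Every optimal selection uses 4 exhibits.

4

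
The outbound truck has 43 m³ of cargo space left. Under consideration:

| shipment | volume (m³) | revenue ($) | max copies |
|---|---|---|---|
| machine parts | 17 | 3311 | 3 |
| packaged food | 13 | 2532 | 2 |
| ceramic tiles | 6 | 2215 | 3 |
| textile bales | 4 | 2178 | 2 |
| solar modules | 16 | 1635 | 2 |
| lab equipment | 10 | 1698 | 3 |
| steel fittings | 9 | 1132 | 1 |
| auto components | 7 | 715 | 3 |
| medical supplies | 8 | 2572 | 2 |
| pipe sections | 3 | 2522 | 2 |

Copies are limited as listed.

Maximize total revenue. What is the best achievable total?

Ranking by ratio (revenue/m³): pipe sections 840.67, textile bales 544.50, ceramic tiles 369.17.
Filling by ratio: 3×ceramic tiles + 2×textile bales + medical supplies + 2×pipe sections for 18617, with 3 m³ left unused.
Replace ceramic tiles with medical supplies: the trade gains 357 net, giving 18974 at 42 m³.
The spare 1 m³ is too small for any remaining shipment, and no exchange beats 18974.

18974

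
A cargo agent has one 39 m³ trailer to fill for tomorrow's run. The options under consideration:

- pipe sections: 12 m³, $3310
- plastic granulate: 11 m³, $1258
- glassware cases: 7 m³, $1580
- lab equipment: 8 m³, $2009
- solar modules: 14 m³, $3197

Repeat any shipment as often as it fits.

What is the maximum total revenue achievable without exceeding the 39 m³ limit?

A density-first pass picks 3×pipe sections — 9930 at 36 m³.
Dropping pipe sections frees 12 m³; slotting in glassware cases + lab equipment (15 m³) lifts the total to 10209 at 39 m³.
That's the maximum — no swap from here does better than 10209.

10209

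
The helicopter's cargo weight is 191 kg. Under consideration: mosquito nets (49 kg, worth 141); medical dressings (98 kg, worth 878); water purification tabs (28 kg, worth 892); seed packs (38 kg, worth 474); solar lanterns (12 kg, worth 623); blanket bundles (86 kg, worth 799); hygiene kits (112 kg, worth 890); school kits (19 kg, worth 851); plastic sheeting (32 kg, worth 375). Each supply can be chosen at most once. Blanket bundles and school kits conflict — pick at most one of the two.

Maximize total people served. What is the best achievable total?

3619

A density-first pass picks mosquito nets + water purification tabs + seed packs + solar lanterns + school kits + plastic sheeting — 3356 at 178 kg.
The 87 kg tied up in mosquito nets and seed packs is better spent on medical dressings — total rises to 3619 (189 kg).
That's the maximum — no feasible swap from here does better than 3619.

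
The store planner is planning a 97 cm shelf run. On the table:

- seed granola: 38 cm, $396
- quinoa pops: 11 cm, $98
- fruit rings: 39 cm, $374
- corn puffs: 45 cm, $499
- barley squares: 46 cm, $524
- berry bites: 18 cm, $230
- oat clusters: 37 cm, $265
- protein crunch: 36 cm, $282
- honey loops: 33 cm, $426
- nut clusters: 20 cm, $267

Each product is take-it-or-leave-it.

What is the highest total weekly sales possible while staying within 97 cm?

Density check — nut clusters 13.35, honey loops 12.91, berry bites 12.78 are the best per cm.
Taking the top-ratio products first gives quinoa pops + berry bites + honey loops + nut clusters for 1021 (82 cm).
Replace quinoa pops and nut clusters with barley squares: the trade gains 159 net, giving 1180 at 97 cm.
Runner-up corn puffs + berry bites + honey loops tops out at 1155.

1180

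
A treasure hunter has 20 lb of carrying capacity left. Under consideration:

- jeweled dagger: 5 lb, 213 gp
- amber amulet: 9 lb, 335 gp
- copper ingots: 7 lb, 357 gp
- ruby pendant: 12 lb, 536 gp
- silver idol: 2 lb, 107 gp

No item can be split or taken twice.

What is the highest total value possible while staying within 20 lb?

893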